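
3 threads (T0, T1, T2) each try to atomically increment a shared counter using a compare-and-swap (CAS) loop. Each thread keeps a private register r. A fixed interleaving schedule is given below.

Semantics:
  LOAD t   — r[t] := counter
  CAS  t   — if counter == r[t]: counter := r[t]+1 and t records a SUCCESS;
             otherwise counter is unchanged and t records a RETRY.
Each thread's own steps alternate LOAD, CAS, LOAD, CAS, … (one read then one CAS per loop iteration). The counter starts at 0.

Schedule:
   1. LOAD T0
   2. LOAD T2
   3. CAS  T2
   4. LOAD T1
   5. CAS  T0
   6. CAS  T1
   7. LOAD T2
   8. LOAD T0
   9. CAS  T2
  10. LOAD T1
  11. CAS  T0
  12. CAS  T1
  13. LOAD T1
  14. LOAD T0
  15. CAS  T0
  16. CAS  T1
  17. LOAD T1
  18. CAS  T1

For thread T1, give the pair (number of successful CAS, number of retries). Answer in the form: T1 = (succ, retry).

T0 LOAD — after: cnt=0, r=0 — load
T2 LOAD — after: cnt=0, r=0 — load
T2 CAS — after: cnt=1, r=0 — ok
T1 LOAD — after: cnt=1, r=1 — load
T0 CAS — after: cnt=1, r=0 — retry
T1 CAS — after: cnt=2, r=1 — ok
T2 LOAD — after: cnt=2, r=2 — load
T0 LOAD — after: cnt=2, r=2 — load
T2 CAS — after: cnt=3, r=2 — ok
T1 LOAD — after: cnt=3, r=3 — load
T0 CAS — after: cnt=3, r=2 — retry
T1 CAS — after: cnt=4, r=3 — ok
T1 LOAD — after: cnt=4, r=4 — load
T0 LOAD — after: cnt=4, r=4 — load
T0 CAS — after: cnt=5, r=4 — ok
T1 CAS — after: cnt=5, r=4 — retry
T1 LOAD — after: cnt=5, r=5 — load
T1 CAS — after: cnt=6, r=5 — ok

T1 = (3, 1)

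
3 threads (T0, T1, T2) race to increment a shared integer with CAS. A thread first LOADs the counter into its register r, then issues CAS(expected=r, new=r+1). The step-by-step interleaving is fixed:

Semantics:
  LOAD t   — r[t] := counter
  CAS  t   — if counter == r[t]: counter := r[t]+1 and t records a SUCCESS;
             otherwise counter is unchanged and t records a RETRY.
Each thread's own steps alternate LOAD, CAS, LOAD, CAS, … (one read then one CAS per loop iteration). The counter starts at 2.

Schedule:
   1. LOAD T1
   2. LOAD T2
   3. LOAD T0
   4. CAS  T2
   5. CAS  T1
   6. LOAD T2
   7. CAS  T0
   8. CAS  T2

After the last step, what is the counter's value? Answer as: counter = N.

[1] T1.load  rd  (counter 2, T1.r 2)
[2] T2.load  rd  (counter 2, T2.r 2)
[3] T0.load  rd  (counter 2, T0.r 2)
[4] T2.cas  hit  (counter 3, T2.r 2)
[5] T1.cas  miss  (counter 3, T1.r 2)
[6] T2.load  rd  (counter 3, T2.r 3)
[7] T0.cas  miss  (counter 3, T0.r 2)
[8] T2.cas  hit  (counter 4, T2.r 3)

counter = 4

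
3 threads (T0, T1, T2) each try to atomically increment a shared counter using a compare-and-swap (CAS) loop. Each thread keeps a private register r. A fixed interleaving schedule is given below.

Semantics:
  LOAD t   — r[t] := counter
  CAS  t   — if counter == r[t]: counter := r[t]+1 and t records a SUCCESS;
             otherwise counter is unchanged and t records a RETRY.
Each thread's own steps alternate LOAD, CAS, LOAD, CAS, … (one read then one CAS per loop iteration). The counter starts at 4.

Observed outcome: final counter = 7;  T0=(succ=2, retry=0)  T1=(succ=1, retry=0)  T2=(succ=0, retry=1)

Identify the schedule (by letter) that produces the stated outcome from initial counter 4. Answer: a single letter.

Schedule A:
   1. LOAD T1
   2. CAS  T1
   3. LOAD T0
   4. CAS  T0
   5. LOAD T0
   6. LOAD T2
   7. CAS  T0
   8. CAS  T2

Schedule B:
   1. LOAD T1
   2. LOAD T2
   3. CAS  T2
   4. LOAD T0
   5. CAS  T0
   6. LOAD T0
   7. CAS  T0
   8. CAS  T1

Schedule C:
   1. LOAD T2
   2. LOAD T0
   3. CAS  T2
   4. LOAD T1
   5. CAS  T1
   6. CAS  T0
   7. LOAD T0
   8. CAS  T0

A

Tracing schedule A:
step 1: T1 LOAD ⇒ load; ctr=4 reg=4
step 2: T1 CAS ⇒ ok; ctr=5 reg=4
step 3: T0 LOAD ⇒ load; ctr=5 reg=5
step 4: T0 CAS ⇒ ok; ctr=6 reg=5
step 5: T0 LOAD ⇒ load; ctr=6 reg=6
step 6: T2 LOAD ⇒ load; ctr=6 reg=6
step 7: T0 CAS ⇒ ok; ctr=7 reg=6
step 8: T2 CAS ⇒ retry; ctr=7 reg=6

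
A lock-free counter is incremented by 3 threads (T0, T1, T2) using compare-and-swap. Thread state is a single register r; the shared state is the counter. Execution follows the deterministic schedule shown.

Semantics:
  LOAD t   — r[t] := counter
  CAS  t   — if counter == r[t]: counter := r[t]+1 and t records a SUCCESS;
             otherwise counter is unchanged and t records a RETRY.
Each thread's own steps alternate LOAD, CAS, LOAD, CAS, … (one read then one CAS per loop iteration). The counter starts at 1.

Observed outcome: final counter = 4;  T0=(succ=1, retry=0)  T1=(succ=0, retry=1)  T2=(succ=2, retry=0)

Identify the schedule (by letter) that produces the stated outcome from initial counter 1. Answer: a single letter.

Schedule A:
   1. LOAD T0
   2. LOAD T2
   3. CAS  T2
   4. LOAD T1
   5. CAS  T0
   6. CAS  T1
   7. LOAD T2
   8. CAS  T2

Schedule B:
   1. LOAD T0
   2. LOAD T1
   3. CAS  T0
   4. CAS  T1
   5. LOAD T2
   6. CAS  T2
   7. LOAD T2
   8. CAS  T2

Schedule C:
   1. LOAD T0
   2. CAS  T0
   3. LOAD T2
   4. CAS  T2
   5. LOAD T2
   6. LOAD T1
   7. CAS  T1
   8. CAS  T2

Tracing schedule B:
   1) LOAD T0:  M=1  r_T0=1
   2) LOAD T1:  M=1  r_T1=1
   3) CAS  T0:  M=2  r_T0=1 ✓
   4) CAS  T1:  M=2  r_T1=1 ✗
   5) LOAD T2:  M=2  r_T2=2
   6) CAS  T2:  M=3  r_T2=2 ✓
   7) LOAD T2:  M=3  r_T2=3
   8) CAS  T2:  M=4  r_T2=3 ✓

B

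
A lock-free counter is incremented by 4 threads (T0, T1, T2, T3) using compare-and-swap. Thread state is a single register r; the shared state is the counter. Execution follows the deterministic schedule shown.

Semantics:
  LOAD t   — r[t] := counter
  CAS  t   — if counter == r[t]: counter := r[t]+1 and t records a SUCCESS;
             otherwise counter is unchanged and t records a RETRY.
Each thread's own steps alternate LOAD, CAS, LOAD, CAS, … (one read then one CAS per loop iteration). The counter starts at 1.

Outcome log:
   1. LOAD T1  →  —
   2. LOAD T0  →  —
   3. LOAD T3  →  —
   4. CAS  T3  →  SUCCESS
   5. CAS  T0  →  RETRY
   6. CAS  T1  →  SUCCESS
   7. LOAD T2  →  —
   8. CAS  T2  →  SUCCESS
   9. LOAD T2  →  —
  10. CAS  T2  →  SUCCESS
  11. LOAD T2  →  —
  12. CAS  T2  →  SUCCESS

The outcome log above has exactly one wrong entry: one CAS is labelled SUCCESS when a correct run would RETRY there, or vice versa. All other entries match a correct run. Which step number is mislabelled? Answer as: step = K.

step = 6

Reference trace:
T1 LOAD — after: cnt=1, r=1 — load
T0 LOAD — after: cnt=1, r=1 — load
T3 LOAD — after: cnt=1, r=1 — load
T3 CAS — after: cnt=2, r=1 — ok
T0 CAS — after: cnt=2, r=1 — retry
T1 CAS — after: cnt=2, r=1 — retry
T2 LOAD — after: cnt=2, r=2 — load
T2 CAS — after: cnt=3, r=2 — ok
T2 LOAD — after: cnt=3, r=3 — load
T2 CAS — after: cnt=4, r=3 — ok
T2 LOAD — after: cnt=4, r=4 — load
T2 CAS — after: cnt=5, r=4 — ok
Log disagrees first at step 6.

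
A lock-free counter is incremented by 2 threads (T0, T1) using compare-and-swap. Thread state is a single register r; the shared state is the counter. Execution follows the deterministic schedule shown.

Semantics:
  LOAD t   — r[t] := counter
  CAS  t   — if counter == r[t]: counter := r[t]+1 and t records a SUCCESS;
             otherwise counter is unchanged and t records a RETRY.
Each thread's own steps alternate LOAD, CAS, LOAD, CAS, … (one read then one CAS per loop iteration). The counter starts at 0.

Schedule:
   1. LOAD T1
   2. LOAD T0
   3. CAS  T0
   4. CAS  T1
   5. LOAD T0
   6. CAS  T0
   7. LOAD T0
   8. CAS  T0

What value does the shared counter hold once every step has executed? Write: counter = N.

counter = 3

#1 T1 reads 0
#2 T0 reads 0
#3 T0 CAS(0→1) writes; counter now 1
#4 T1 CAS(0→1) fails; counter now 1
#5 T0 reads 1
#6 T0 CAS(1→2) writes; counter now 2
#7 T0 reads 2
#8 T0 CAS(2→3) writes; counter now 3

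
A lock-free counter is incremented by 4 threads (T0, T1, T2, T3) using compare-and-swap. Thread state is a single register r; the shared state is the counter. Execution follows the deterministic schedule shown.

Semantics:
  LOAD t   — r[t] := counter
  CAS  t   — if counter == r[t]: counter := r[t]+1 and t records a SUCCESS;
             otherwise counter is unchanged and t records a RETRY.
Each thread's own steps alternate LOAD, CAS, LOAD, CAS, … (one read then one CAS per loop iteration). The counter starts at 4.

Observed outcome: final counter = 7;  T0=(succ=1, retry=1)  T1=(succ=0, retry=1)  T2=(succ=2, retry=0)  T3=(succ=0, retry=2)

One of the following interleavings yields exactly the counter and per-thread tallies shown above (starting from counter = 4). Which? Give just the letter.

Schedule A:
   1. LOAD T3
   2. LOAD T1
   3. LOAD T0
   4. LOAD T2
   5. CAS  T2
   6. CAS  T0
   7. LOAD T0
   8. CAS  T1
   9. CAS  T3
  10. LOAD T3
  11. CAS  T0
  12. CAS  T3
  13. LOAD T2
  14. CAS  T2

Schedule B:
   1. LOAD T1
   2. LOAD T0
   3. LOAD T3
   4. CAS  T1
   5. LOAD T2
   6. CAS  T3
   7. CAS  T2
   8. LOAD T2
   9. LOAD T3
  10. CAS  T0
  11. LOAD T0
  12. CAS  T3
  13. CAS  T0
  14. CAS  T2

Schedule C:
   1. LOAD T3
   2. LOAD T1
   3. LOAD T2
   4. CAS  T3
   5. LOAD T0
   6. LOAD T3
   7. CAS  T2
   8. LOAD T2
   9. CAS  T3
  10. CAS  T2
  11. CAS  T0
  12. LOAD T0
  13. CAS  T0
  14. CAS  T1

Simulating candidate A:
[1] T3.load  rd  (counter 4, T3.r 4)
[2] T1.load  rd  (counter 4, T1.r 4)
[3] T0.load  rd  (counter 4, T0.r 4)
[4] T2.load  rd  (counter 4, T2.r 4)
[5] T2.cas  hit  (counter 5, T2.r 4)
[6] T0.cas  miss  (counter 5, T0.r 4)
[7] T0.load  rd  (counter 5, T0.r 5)
[8] T1.cas  miss  (counter 5, T1.r 4)
[9] T3.cas  miss  (counter 5, T3.r 4)
[10] T3.load  rd  (counter 5, T3.r 5)
[11] T0.cas  hit  (counter 6, T0.r 5)
[12] T3.cas  miss  (counter 6, T3.r 5)
[13] T2.load  rd  (counter 6, T2.r 6)
[14] T2.cas  hit  (counter 7, T2.r 6)

A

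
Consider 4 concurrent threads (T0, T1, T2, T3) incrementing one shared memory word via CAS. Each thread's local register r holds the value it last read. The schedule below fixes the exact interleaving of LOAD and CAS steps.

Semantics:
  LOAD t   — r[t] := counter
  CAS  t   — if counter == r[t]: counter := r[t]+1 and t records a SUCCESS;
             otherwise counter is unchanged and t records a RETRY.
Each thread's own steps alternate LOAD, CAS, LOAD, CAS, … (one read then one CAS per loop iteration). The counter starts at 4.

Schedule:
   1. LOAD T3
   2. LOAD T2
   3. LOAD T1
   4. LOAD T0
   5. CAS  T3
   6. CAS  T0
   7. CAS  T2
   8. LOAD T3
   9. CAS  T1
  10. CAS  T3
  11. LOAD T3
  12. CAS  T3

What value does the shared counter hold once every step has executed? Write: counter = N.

step 1: T3 LOAD ⇒ load; ctr=4 reg=4
step 2: T2 LOAD ⇒ load; ctr=4 reg=4
step 3: T1 LOAD ⇒ load; ctr=4 reg=4
step 4: T0 LOAD ⇒ load; ctr=4 reg=4
step 5: T3 CAS ⇒ ok; ctr=5 reg=4
step 6: T0 CAS ⇒ retry; ctr=5 reg=4
step 7: T2 CAS ⇒ retry; ctr=5 reg=4
step 8: T3 LOAD ⇒ load; ctr=5 reg=5
step 9: T1 CAS ⇒ retry; ctr=5 reg=4
step 10: T3 CAS ⇒ ok; ctr=6 reg=5
step 11: T3 LOAD ⇒ load; ctr=6 reg=6
step 12: T3 CAS ⇒ ok; ctr=7 reg=6

counter = 7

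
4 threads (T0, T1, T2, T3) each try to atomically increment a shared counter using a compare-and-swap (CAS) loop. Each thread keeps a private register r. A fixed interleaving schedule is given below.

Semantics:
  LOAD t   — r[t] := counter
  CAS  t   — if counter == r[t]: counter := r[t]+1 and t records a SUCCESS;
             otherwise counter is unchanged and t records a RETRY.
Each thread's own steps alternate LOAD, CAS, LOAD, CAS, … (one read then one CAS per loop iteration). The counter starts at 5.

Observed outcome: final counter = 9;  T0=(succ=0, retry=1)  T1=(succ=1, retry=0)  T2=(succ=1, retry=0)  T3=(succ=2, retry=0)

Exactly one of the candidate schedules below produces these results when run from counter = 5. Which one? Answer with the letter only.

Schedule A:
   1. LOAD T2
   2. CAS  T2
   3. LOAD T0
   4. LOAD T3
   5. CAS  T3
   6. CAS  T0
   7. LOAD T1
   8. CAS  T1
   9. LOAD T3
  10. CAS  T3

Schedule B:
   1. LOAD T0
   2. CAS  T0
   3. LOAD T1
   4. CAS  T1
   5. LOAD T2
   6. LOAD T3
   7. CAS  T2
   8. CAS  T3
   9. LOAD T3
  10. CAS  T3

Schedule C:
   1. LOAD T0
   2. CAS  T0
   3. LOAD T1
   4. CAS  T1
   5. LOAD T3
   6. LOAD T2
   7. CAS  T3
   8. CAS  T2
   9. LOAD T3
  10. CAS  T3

Simulating candidate A:
   1) LOAD T2:  M=5  r_T2=5
   2) CAS  T2:  M=6  r_T2=5 ✓
   3) LOAD T0:  M=6  r_T0=6
   4) LOAD T3:  M=6  r_T3=6
   5) CAS  T3:  M=7  r_T3=6 ✓
   6) CAS  T0:  M=7  r_T0=6 ✗
   7) LOAD T1:  M=7  r_T1=7
   8) CAS  T1:  M=8  r_T1=7 ✓
   9) LOAD T3:  M=8  r_T3=8
  10) CAS  T3:  M=9  r_T3=8 ✓

A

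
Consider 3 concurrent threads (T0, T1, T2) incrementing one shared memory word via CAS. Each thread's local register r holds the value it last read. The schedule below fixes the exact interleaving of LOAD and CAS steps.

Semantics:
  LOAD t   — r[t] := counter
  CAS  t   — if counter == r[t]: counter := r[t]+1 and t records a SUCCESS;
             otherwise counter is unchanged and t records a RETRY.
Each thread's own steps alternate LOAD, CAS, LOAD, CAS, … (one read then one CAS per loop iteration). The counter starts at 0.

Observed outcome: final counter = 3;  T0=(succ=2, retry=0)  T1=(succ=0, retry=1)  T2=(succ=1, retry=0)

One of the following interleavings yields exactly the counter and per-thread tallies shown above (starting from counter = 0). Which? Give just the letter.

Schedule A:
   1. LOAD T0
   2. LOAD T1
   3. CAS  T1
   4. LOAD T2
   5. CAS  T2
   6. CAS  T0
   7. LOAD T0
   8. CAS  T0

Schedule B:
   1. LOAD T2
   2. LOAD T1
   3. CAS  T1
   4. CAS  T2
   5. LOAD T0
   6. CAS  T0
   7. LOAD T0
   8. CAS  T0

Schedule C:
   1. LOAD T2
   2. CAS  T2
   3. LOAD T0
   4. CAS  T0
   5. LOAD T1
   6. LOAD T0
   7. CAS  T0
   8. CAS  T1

Tracing schedule C:
#1 T2 reads 0
#2 T2 CAS(0→1) writes; counter now 1
#3 T0 reads 1
#4 T0 CAS(1→2) writes; counter now 2
#5 T1 reads 2
#6 T0 reads 2
#7 T0 CAS(2→3) writes; counter now 3
#8 T1 CAS(2→3) fails; counter now 3

C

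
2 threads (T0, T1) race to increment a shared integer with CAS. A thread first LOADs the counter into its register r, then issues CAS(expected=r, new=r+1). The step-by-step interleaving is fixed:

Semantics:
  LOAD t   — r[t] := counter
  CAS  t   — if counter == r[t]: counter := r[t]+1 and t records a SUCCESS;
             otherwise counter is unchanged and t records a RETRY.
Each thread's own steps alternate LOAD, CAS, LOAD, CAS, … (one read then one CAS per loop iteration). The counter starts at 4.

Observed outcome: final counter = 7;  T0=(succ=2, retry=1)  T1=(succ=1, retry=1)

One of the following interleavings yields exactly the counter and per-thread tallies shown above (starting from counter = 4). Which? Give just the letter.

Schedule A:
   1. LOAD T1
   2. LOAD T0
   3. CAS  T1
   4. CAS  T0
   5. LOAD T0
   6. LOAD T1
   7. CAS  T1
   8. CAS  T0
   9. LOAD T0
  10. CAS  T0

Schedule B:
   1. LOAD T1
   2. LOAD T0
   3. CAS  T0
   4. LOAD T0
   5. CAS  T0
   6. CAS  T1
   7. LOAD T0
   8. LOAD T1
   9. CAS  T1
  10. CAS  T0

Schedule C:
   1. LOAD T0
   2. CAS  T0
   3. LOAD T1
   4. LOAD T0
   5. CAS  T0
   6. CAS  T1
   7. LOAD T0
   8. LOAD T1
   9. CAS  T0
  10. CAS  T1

B

Simulating candidate B:
step 1: T1 LOAD ⇒ load; ctr=4 reg=4
step 2: T0 LOAD ⇒ load; ctr=4 reg=4
step 3: T0 CAS ⇒ ok; ctr=5 reg=4
step 4: T0 LOAD ⇒ load; ctr=5 reg=5
step 5: T0 CAS ⇒ ok; ctr=6 reg=5
step 6: T1 CAS ⇒ retry; ctr=6 reg=4
step 7: T0 LOAD ⇒ load; ctr=6 reg=6
step 8: T1 LOAD ⇒ load; ctr=6 reg=6
step 9: T1 CAS ⇒ ok; ctr=7 reg=6
step 10: T0 CAS ⇒ retry; ctr=7 reg=6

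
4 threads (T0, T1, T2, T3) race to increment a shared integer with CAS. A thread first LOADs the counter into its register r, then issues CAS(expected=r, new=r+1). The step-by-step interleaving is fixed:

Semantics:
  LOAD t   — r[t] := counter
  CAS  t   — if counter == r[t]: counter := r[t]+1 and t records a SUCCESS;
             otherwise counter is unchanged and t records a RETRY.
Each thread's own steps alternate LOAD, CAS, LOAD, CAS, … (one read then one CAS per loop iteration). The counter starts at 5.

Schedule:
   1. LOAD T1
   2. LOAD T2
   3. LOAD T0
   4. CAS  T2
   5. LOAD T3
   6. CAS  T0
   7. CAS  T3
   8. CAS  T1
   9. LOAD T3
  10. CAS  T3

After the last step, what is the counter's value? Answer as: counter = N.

counter = 8

T1 LOAD — after: cnt=5, r=5 — load
T2 LOAD — after: cnt=5, r=5 — load
T0 LOAD — after: cnt=5, r=5 — load
T2 CAS — after: cnt=6, r=5 — ok
T3 LOAD — after: cnt=6, r=6 — load
T0 CAS — after: cnt=6, r=5 — retry
T3 CAS — after: cnt=7, r=6 — ok
T1 CAS — after: cnt=7, r=5 — retry
T3 LOAD — after: cnt=7, r=7 — load
T3 CAS — after: cnt=8, r=7 — ok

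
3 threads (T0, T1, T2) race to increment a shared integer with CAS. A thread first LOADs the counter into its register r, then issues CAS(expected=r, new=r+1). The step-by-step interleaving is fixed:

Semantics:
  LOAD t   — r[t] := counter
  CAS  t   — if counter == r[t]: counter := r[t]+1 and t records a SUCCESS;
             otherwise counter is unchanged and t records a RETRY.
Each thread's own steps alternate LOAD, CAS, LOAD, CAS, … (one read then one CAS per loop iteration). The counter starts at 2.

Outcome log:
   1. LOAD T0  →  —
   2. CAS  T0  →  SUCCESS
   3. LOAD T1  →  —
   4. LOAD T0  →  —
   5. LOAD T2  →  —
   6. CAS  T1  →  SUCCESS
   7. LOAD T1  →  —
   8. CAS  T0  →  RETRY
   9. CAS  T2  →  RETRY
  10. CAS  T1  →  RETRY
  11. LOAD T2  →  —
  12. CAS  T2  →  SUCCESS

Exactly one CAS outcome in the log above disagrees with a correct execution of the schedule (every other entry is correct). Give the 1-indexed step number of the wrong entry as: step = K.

step = 10

Correct run:
T0 LOAD — after: cnt=2, r=2 — load
T0 CAS — after: cnt=3, r=2 — ok
T1 LOAD — after: cnt=3, r=3 — load
T0 LOAD — after: cnt=3, r=3 — load
T2 LOAD — after: cnt=3, r=3 — load
T1 CAS — after: cnt=4, r=3 — ok
T1 LOAD — after: cnt=4, r=4 — load
T0 CAS — after: cnt=4, r=3 — retry
T2 CAS — after: cnt=4, r=3 — retry
T1 CAS — after: cnt=5, r=4 — ok
T2 LOAD — after: cnt=5, r=5 — load
T2 CAS — after: cnt=6, r=5 — ok
Log disagrees first at step 10.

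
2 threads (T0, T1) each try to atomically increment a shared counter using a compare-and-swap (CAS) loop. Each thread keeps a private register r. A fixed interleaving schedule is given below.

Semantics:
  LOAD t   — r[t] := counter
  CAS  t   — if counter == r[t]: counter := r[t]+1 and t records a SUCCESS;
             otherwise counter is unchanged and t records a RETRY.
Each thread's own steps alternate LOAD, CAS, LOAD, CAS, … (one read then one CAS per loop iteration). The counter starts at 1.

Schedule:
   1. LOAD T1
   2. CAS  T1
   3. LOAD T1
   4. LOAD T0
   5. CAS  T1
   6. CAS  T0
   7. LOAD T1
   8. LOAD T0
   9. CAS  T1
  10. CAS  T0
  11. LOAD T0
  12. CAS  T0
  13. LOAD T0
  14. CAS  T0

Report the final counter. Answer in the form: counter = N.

#1 T1 reads 1
#2 T1 CAS(1→2) writes; counter now 2
#3 T1 reads 2
#4 T0 reads 2
#5 T1 CAS(2→3) writes; counter now 3
#6 T0 CAS(2→3) fails; counter now 3
#7 T1 reads 3
#8 T0 reads 3
#9 T1 CAS(3→4) writes; counter now 4
#10 T0 CAS(3→4) fails; counter now 4
#11 T0 reads 4
#12 T0 CAS(4→5) writes; counter now 5
#13 T0 reads 5
#14 T0 CAS(5→6) writes; counter now 6

counter = 6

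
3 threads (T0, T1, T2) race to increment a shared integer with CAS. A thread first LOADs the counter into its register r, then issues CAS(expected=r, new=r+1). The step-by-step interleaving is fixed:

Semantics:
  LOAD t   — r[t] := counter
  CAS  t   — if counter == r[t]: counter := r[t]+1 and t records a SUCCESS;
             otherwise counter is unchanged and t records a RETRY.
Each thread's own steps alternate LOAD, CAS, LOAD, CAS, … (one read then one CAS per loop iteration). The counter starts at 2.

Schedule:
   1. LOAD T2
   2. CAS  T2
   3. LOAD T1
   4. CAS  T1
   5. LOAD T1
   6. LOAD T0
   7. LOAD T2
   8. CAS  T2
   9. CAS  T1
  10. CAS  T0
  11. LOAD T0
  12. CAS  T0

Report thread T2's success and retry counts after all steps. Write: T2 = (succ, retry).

T2 = (2, 0)

   1) LOAD T2:  M=2  r_T2=2
   2) CAS  T2:  M=3  r_T2=2 ✓
   3) LOAD T1:  M=3  r_T1=3
   4) CAS  T1:  M=4  r_T1=3 ✓
   5) LOAD T1:  M=4  r_T1=4
   6) LOAD T0:  M=4  r_T0=4
   7) LOAD T2:  M=4  r_T2=4
   8) CAS  T2:  M=5  r_T2=4 ✓
   9) CAS  T1:  M=5  r_T1=4 ✗
  10) CAS  T0:  M=5  r_T0=4 ✗
  11) LOAD T0:  M=5  r_T0=5
  12) CAS  T0:  M=6  r_T0=5 ✓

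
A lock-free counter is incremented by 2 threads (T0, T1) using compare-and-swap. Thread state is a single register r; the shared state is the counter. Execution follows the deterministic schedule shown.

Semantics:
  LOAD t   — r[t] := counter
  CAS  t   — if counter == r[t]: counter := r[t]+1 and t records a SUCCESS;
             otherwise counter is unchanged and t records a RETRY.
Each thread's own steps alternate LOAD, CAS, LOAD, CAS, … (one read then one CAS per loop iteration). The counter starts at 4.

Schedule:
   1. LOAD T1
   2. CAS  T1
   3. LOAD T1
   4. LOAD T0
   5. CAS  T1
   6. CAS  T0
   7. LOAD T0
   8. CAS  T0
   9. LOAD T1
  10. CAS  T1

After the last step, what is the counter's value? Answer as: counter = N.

[1] T1.load  rd  (counter 4, T1.r 4)
[2] T1.cas  hit  (counter 5, T1.r 4)
[3] T1.load  rd  (counter 5, T1.r 5)
[4] T0.load  rd  (counter 5, T0.r 5)
[5] T1.cas  hit  (counter 6, T1.r 5)
[6] T0.cas  miss  (counter 6, T0.r 5)
[7] T0.load  rd  (counter 6, T0.r 6)
[8] T0.cas  hit  (counter 7, T0.r 6)
[9] T1.load  rd  (counter 7, T1.r 7)
[10] T1.cas  hit  (counter 8, T1.r 7)

counter = 8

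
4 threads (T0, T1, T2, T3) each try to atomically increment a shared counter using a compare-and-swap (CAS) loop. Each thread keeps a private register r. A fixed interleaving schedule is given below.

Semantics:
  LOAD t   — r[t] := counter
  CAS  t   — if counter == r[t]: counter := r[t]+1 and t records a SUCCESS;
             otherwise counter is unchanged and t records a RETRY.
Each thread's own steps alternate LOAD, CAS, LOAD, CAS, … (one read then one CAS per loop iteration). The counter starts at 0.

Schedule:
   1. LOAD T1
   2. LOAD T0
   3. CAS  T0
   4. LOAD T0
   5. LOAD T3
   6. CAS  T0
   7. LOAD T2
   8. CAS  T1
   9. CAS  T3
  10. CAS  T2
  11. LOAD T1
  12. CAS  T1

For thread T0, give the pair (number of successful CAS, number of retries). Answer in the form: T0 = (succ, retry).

T0 = (2, 0)

T1 LOAD — after: cnt=0, r=0 — load
T0 LOAD — after: cnt=0, r=0 — load
T0 CAS — after: cnt=1, r=0 — ok
T0 LOAD — after: cnt=1, r=1 — load
T3 LOAD — after: cnt=1, r=1 — load
T0 CAS — after: cnt=2, r=1 — ok
T2 LOAD — after: cnt=2, r=2 — load
T1 CAS — after: cnt=2, r=0 — retry
T3 CAS — after: cnt=2, r=1 — retry
T2 CAS — after: cnt=3, r=2 — ok
T1 LOAD — after: cnt=3, r=3 — load
T1 CAS — after: cnt=4, r=3 — ok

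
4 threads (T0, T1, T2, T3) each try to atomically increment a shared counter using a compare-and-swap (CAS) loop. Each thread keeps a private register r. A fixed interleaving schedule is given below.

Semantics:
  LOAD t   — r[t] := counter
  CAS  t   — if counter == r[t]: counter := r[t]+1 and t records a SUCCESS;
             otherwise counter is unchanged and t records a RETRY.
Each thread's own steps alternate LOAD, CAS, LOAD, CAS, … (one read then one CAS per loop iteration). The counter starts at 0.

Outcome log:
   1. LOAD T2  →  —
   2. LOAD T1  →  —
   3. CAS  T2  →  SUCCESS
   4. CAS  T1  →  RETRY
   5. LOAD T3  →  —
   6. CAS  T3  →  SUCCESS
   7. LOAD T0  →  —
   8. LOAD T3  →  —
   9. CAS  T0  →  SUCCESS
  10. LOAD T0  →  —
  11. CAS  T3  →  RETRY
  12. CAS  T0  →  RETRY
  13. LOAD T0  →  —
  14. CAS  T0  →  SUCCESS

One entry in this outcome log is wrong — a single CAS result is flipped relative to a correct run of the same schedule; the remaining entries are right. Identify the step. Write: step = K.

step = 12

Re-executing:
#1 T2 reads 0
#2 T1 reads 0
#3 T2 CAS(0→1) writes; counter now 1
#4 T1 CAS(0→1) fails; counter now 1
#5 T3 reads 1
#6 T3 CAS(1→2) writes; counter now 2
#7 T0 reads 2
#8 T3 reads 2
#9 T0 CAS(2→3) writes; counter now 3
#10 T0 reads 3
#11 T3 CAS(2→3) fails; counter now 3
#12 T0 CAS(3→4) writes; counter now 4
#13 T0 reads 4
#14 T0 CAS(4→5) writes; counter now 5
Mismatch at 12.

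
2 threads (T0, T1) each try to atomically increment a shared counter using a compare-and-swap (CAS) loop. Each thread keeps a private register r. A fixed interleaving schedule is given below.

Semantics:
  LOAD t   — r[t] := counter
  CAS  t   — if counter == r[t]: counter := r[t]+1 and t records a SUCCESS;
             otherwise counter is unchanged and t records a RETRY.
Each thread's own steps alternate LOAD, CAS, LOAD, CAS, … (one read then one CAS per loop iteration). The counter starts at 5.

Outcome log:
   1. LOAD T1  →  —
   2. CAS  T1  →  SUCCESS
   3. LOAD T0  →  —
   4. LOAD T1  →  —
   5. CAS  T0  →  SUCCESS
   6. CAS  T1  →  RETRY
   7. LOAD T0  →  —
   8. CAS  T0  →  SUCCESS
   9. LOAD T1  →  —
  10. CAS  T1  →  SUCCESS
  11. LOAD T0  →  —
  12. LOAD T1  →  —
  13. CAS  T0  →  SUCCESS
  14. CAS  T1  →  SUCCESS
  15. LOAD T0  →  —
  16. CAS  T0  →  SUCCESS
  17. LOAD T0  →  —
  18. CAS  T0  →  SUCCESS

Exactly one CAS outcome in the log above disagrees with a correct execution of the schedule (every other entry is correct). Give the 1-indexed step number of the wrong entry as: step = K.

step = 14

Re-executing:
1. LOAD T1 → mem=5 r[T1]=5 [LOAD]
2. CAS T1 → mem=6 r[T1]=5 [OK]
3. LOAD T0 → mem=6 r[T0]=6 [LOAD]
4. LOAD T1 → mem=6 r[T1]=6 [LOAD]
5. CAS T0 → mem=7 r[T0]=6 [OK]
6. CAS T1 → mem=7 r[T1]=6 [RETRY]
7. LOAD T0 → mem=7 r[T0]=7 [LOAD]
8. CAS T0 → mem=8 r[T0]=7 [OK]
9. LOAD T1 → mem=8 r[T1]=8 [LOAD]
10. CAS T1 → mem=9 r[T1]=8 [OK]
11. LOAD T0 → mem=9 r[T0]=9 [LOAD]
12. LOAD T1 → mem=9 r[T1]=9 [LOAD]
13. CAS T0 → mem=10 r[T0]=9 [OK]
14. CAS T1 → mem=10 r[T1]=9 [RETRY]
15. LOAD T0 → mem=10 r[T0]=10 [LOAD]
16. CAS T0 → mem=11 r[T0]=10 [OK]
17. LOAD T0 → mem=11 r[T0]=11 [LOAD]
18. CAS T0 → mem=12 r[T0]=11 [OK]
Mismatch at 14.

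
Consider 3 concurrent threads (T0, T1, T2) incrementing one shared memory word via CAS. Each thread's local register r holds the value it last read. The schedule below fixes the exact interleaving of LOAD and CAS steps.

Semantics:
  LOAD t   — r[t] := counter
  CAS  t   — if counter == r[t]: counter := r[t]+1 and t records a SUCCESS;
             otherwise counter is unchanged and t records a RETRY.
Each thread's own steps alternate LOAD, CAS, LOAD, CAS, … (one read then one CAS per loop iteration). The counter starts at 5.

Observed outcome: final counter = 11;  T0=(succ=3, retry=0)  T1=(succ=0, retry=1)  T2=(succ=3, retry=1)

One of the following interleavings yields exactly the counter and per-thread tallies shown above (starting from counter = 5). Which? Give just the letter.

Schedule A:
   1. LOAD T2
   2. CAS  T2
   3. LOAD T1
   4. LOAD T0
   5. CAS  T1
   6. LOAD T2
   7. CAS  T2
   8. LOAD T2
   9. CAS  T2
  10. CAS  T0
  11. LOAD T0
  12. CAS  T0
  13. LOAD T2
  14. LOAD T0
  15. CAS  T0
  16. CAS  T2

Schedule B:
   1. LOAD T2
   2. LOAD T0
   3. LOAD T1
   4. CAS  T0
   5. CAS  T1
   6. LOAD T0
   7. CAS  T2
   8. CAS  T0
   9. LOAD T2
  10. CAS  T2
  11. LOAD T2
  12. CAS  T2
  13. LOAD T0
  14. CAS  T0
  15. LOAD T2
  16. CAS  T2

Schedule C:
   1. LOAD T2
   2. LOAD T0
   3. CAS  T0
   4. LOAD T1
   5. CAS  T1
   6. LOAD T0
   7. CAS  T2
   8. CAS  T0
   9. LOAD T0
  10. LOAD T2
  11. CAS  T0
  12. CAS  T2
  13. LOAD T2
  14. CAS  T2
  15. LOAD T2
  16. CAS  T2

Run B:
step 1: T2 LOAD ⇒ load; ctr=5 reg=5
step 2: T0 LOAD ⇒ load; ctr=5 reg=5
step 3: T1 LOAD ⇒ load; ctr=5 reg=5
step 4: T0 CAS ⇒ ok; ctr=6 reg=5
step 5: T1 CAS ⇒ retry; ctr=6 reg=5
step 6: T0 LOAD ⇒ load; ctr=6 reg=6
step 7: T2 CAS ⇒ retry; ctr=6 reg=5
step 8: T0 CAS ⇒ ok; ctr=7 reg=6
step 9: T2 LOAD ⇒ load; ctr=7 reg=7
step 10: T2 CAS ⇒ ok; ctr=8 reg=7
step 11: T2 LOAD ⇒ load; ctr=8 reg=8
step 12: T2 CAS ⇒ ok; ctr=9 reg=8
step 13: T0 LOAD ⇒ load; ctr=9 reg=9
step 14: T0 CAS ⇒ ok; ctr=10 reg=9
step 15: T2 LOAD ⇒ load; ctr=10 reg=10
step 16: T2 CAS ⇒ ok; ctr=11 reg=10

B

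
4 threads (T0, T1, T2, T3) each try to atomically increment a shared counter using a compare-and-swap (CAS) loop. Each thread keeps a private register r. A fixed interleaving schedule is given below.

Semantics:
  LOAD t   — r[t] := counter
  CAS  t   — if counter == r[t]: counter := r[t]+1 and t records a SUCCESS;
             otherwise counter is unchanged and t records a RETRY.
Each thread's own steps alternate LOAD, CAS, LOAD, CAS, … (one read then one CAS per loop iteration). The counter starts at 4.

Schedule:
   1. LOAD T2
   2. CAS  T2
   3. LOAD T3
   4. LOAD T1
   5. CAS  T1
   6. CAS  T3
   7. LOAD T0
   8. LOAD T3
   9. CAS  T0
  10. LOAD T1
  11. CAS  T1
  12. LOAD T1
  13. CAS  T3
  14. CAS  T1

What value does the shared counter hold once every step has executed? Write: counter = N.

counter = 9

[1] T2.load  rd  (counter 4, T2.r 4)
[2] T2.cas  hit  (counter 5, T2.r 4)
[3] T3.load  rd  (counter 5, T3.r 5)
[4] T1.load  rd  (counter 5, T1.r 5)
[5] T1.cas  hit  (counter 6, T1.r 5)
[6] T3.cas  miss  (counter 6, T3.r 5)
[7] T0.load  rd  (counter 6, T0.r 6)
[8] T3.load  rd  (counter 6, T3.r 6)
[9] T0.cas  hit  (counter 7, T0.r 6)
[10] T1.load  rd  (counter 7, T1.r 7)
[11] T1.cas  hit  (counter 8, T1.r 7)
[12] T1.load  rd  (counter 8, T1.r 8)
[13] T3.cas  miss  (counter 8, T3.r 6)
[14] T1.cas  hit  (counter 9, T1.r 8)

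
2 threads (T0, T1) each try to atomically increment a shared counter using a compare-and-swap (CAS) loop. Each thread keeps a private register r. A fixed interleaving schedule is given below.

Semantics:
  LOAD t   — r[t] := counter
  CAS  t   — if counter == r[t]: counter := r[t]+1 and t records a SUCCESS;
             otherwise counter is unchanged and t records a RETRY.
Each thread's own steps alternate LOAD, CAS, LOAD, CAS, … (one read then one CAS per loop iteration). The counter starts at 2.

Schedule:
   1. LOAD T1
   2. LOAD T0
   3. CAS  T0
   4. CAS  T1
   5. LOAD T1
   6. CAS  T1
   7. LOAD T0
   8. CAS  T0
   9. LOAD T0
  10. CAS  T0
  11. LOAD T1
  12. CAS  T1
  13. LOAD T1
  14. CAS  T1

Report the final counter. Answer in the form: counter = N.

1. LOAD T1 → mem=2 r[T1]=2 [LOAD]
2. LOAD T0 → mem=2 r[T0]=2 [LOAD]
3. CAS T0 → mem=3 r[T0]=2 [OK]
4. CAS T1 → mem=3 r[T1]=2 [RETRY]
5. LOAD T1 → mem=3 r[T1]=3 [LOAD]
6. CAS T1 → mem=4 r[T1]=3 [OK]
7. LOAD T0 → mem=4 r[T0]=4 [LOAD]
8. CAS T0 → mem=5 r[T0]=4 [OK]
9. LOAD T0 → mem=5 r[T0]=5 [LOAD]
10. CAS T0 → mem=6 r[T0]=5 [OK]
11. LOAD T1 → mem=6 r[T1]=6 [LOAD]
12. CAS T1 → mem=7 r[T1]=6 [OK]
13. LOAD T1 → mem=7 r[T1]=7 [LOAD]
14. CAS T1 → mem=8 r[T1]=7 [OK]

counter = 8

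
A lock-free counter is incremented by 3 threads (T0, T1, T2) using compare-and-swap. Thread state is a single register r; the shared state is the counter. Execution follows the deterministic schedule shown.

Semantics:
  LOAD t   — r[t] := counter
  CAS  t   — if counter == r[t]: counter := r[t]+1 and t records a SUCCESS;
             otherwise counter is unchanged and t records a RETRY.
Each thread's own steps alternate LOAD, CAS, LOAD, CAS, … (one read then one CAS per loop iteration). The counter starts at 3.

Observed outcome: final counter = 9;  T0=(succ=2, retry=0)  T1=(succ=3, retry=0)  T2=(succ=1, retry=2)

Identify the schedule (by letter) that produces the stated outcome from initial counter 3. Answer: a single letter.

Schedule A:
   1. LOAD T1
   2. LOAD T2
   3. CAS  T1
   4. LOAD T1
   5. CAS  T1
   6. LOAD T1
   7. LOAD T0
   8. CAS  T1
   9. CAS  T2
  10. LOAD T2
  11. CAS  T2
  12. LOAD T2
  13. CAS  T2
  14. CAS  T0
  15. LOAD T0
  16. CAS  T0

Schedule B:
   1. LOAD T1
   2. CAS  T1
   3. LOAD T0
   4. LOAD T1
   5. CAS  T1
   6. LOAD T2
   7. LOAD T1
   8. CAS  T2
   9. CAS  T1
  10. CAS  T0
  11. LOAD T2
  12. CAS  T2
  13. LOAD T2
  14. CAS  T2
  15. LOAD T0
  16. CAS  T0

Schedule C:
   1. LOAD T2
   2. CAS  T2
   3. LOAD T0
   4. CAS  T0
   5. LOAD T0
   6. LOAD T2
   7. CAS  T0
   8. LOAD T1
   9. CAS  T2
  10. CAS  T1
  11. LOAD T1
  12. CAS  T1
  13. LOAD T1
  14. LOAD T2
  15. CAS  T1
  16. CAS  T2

Simulating candidate C:
#1 T2 reads 3
#2 T2 CAS(3→4) writes; counter now 4
#3 T0 reads 4
#4 T0 CAS(4→5) writes; counter now 5
#5 T0 reads 5
#6 T2 reads 5
#7 T0 CAS(5→6) writes; counter now 6
#8 T1 reads 6
#9 T2 CAS(5→6) fails; counter now 6
#10 T1 CAS(6→7) writes; counter now 7
#11 T1 reads 7
#12 T1 CAS(7→8) writes; counter now 8
#13 T1 reads 8
#14 T2 reads 8
#15 T1 CAS(8→9) writes; counter now 9
#16 T2 CAS(8→9) fails; counter now 9

C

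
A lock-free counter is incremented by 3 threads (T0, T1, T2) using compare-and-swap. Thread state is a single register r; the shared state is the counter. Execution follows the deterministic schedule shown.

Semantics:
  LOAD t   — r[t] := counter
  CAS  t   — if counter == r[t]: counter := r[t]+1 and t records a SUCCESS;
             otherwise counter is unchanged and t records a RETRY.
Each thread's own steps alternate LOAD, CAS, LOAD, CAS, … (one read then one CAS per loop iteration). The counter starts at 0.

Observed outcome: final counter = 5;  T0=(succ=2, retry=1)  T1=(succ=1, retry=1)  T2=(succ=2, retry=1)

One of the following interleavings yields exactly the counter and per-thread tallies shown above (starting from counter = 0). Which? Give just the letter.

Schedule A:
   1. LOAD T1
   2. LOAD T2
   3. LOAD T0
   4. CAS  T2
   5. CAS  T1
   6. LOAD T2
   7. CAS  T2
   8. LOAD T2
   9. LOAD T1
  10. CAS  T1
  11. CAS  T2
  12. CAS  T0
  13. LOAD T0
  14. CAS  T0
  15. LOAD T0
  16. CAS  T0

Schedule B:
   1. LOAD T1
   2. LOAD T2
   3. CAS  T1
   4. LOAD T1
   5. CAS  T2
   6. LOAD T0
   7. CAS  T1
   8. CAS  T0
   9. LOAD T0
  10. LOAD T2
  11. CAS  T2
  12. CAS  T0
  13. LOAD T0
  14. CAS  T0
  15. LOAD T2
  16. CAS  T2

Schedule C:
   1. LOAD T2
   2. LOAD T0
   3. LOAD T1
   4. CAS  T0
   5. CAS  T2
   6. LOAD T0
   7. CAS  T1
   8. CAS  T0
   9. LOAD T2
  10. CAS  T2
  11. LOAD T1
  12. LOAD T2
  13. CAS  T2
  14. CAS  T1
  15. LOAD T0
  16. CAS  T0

A

Tracing schedule A:
#1 T1 reads 0
#2 T2 reads 0
#3 T0 reads 0
#4 T2 CAS(0→1) writes; counter now 1
#5 T1 CAS(0→1) fails; counter now 1
#6 T2 reads 1
#7 T2 CAS(1→2) writes; counter now 2
#8 T2 reads 2
#9 T1 reads 2
#10 T1 CAS(2→3) writes; counter now 3
#11 T2 CAS(2→3) fails; counter now 3
#12 T0 CAS(0→1) fails; counter now 3
#13 T0 reads 3
#14 T0 CAS(3→4) writes; counter now 4
#15 T0 reads 4
#16 T0 CAS(4→5) writes; counter now 5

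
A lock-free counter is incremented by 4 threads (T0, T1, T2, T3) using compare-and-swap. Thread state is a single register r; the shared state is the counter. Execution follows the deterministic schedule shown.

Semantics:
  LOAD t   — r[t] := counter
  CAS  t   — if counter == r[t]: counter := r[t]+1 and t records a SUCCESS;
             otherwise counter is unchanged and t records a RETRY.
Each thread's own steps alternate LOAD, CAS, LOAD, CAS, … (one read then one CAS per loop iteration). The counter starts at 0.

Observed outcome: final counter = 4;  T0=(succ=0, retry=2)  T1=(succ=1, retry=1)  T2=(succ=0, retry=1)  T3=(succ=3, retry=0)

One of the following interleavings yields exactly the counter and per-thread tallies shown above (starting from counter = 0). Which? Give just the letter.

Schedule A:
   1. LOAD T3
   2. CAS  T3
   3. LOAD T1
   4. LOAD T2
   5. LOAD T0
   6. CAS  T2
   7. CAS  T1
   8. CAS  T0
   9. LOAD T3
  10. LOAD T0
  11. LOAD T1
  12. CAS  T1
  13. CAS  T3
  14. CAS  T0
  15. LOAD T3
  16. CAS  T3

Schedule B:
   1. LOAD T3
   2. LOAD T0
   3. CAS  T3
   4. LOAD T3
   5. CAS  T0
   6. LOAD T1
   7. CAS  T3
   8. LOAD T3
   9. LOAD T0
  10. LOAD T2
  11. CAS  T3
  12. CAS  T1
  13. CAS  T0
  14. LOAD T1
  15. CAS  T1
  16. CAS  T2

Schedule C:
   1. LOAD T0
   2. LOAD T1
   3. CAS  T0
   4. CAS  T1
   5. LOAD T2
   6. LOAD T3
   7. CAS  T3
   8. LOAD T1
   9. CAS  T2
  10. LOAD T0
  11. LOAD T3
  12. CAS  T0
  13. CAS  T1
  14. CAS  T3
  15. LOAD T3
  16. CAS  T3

B

Tracing schedule B:
[1] T3.load  rd  (counter 0, T3.r 0)
[2] T0.load  rd  (counter 0, T0.r 0)
[3] T3.cas  hit  (counter 1, T3.r 0)
[4] T3.load  rd  (counter 1, T3.r 1)
[5] T0.cas  miss  (counter 1, T0.r 0)
[6] T1.load  rd  (counter 1, T1.r 1)
[7] T3.cas  hit  (counter 2, T3.r 1)
[8] T3.load  rd  (counter 2, T3.r 2)
[9] T0.load  rd  (counter 2, T0.r 2)
[10] T2.load  rd  (counter 2, T2.r 2)
[11] T3.cas  hit  (counter 3, T3.r 2)
[12] T1.cas  miss  (counter 3, T1.r 1)
[13] T0.cas  miss  (counter 3, T0.r 2)
[14] T1.load  rd  (counter 3, T1.r 3)
[15] T1.cas  hit  (counter 4, T1.r 3)
[16] T2.cas  miss  (counter 4, T2.r 2)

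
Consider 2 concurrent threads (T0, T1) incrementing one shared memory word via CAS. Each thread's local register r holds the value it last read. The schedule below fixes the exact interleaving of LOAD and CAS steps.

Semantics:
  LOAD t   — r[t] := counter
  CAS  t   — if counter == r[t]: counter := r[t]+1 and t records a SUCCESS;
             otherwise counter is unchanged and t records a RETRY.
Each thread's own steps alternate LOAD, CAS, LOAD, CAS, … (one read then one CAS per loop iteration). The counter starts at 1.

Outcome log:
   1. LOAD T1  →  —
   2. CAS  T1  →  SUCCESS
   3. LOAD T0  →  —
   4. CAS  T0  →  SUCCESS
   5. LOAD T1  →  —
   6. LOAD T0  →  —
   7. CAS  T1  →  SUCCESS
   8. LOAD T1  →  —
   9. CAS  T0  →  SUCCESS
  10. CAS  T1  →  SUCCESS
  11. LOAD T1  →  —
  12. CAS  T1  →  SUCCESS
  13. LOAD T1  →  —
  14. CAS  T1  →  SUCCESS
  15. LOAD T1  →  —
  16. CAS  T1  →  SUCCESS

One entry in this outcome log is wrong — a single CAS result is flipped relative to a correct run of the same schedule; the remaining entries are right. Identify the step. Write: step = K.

step = 9

Re-executing:
T1 LOAD — after: cnt=1, r=1 — load
T1 CAS — after: cnt=2, r=1 — ok
T0 LOAD — after: cnt=2, r=2 — load
T0 CAS — after: cnt=3, r=2 — ok
T1 LOAD — after: cnt=3, r=3 — load
T0 LOAD — after: cnt=3, r=3 — load
T1 CAS — after: cnt=4, r=3 — ok
T1 LOAD — after: cnt=4, r=4 — load
T0 CAS — after: cnt=4, r=3 — retry
T1 CAS — after: cnt=5, r=4 — ok
T1 LOAD — after: cnt=5, r=5 — load
T1 CAS — after: cnt=6, r=5 — ok
T1 LOAD — after: cnt=6, r=6 — load
T1 CAS — after: cnt=7, r=6 — ok
T1 LOAD — after: cnt=7, r=7 — load
T1 CAS — after: cnt=8, r=7 — ok
Mismatch at 9.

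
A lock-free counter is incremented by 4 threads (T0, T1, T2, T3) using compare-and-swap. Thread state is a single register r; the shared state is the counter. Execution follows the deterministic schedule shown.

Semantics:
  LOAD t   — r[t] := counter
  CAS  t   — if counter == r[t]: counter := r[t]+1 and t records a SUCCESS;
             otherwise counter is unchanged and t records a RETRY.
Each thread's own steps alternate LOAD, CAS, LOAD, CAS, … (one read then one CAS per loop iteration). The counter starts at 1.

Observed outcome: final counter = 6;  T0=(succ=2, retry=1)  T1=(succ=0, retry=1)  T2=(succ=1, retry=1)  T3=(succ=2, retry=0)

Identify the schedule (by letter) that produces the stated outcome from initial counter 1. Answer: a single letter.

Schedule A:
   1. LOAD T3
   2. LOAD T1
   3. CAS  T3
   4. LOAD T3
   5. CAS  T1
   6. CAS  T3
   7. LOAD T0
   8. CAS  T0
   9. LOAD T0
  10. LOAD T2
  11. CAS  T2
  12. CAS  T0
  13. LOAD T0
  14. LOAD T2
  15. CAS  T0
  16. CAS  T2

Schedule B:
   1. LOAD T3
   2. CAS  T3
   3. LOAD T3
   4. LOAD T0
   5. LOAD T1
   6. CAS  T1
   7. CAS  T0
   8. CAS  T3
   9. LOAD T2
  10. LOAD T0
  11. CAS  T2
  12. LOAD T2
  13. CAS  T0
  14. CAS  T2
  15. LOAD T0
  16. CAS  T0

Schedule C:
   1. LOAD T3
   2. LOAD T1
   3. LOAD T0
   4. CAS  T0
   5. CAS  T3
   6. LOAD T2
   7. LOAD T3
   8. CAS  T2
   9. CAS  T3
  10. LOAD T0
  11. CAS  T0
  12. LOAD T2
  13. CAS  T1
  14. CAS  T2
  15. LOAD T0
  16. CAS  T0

A

Simulating candidate A:
1. LOAD T3 → mem=1 r[T3]=1 [LOAD]
2. LOAD T1 → mem=1 r[T1]=1 [LOAD]
3. CAS T3 → mem=2 r[T3]=1 [OK]
4. LOAD T3 → mem=2 r[T3]=2 [LOAD]
5. CAS T1 → mem=2 r[T1]=1 [RETRY]
6. CAS T3 → mem=3 r[T3]=2 [OK]
7. LOAD T0 → mem=3 r[T0]=3 [LOAD]
8. CAS T0 → mem=4 r[T0]=3 [OK]
9. LOAD T0 → mem=4 r[T0]=4 [LOAD]
10. LOAD T2 → mem=4 r[T2]=4 [LOAD]
11. CAS T2 → mem=5 r[T2]=4 [OK]
12. CAS T0 → mem=5 r[T0]=4 [RETRY]
13. LOAD T0 → mem=5 r[T0]=5 [LOAD]
14. LOAD T2 → mem=5 r[T2]=5 [LOAD]
15. CAS T0 → mem=6 r[T0]=5 [OK]
16. CAS T2 → mem=6 r[T2]=5 [RETRY]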